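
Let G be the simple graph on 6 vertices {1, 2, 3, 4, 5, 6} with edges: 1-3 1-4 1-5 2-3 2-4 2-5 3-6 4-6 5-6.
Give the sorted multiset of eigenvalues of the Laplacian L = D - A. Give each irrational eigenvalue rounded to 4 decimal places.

Reading degrees in the order [1, 2, 3, 4, 5, 6] gives [3, 3, 3, 3, 3, 3]; set D = diag(3, 3, 3, 3, 3, 3) and form L = D - A. Since every row of L sums to 0, the all-ones vector is in the kernel and 0 is an eigenvalue. The largest eigenvalue, 6, is at most the vertex count 6.

[0, 3, 3, 3, 3, 6]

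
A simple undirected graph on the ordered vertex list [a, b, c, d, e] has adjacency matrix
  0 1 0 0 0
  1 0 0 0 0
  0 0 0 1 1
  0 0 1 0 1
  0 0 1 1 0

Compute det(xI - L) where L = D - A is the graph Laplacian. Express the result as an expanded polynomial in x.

x^5 - 8x^4 + 21x^3 - 18x^2

Each diagonal entry of L is the vertex degree and each off-diagonal entry is -1 where an edge is present, 0 otherwise; in the order [a, b, c, d, e] the diagonal is [1, 1, 2, 2, 2]. Computing det(xI - L) by cofactor expansion (or equivalently via sum-over-permutations) gives x^5 - 8x^4 + 21x^3 - 18x^2. The constant term is 0 because L is singular (the all-ones vector lies in its kernel).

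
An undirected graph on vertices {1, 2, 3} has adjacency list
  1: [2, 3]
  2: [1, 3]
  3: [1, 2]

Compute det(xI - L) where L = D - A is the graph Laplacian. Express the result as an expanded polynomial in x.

With the vertex order [1, 2, 3], the degrees are [2, 2, 2], giving D = diag(2, 2, 2) and L = D - A. The eigenvalues of L are [0, 3, 3]; the characteristic polynomial is the product of (x - lambda_i), which multiplies out to x^3 - 6x^2 + 9x. The coefficient of x^2 equals -trace(L) = -6, matching the sum of degrees. The eigenvalues sum to 6, which equals trace(L) = 2|E|. There is one zero in the spectrum, matching the 1 component.

x^3 - 6x^2 + 9x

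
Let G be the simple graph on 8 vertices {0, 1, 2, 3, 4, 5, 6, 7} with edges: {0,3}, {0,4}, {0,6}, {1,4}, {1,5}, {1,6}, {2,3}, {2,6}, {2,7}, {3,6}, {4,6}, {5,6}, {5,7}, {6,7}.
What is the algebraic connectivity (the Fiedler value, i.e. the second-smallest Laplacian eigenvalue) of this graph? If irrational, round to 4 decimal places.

Reading degrees in the order [0, 1, 2, 3, 4, 5, 6, 7] gives [3, 3, 3, 3, 3, 3, 7, 3]; set D = diag(3, 3, 3, 3, 3, 3, 7, 3) and form L = D - A. The smallest Laplacian eigenvalue is always 0. The next one, lambda_2 = 1.7530, measures how hard the graph is to disconnect: larger values mean better connectivity.

1.7530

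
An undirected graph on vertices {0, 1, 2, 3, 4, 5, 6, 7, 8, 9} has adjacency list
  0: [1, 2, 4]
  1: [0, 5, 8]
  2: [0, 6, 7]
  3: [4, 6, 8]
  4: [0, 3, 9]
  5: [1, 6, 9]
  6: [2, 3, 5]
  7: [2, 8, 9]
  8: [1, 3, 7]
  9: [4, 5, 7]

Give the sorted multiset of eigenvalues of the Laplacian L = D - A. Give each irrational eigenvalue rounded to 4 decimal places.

[0, 2, 2, 2, 2, 2, 5, 5, 5, 5]

Each diagonal entry of L is the vertex degree and each off-diagonal entry is -1 where an edge is present, 0 otherwise; in the order [0, 1, 2, 3, 4, 5, 6, 7, 8, 9] the diagonal is [3, 3, 3, 3, 3, 3, 3, 3, 3, 3]. Since every row of L sums to 0, the all-ones vector is in the kernel and 0 is an eigenvalue. The single zero eigenvalue shows the graph is connected. By the matrix-tree theorem the graph has (1/10) * product of the nonzero eigenvalues = 2000 spanning trees.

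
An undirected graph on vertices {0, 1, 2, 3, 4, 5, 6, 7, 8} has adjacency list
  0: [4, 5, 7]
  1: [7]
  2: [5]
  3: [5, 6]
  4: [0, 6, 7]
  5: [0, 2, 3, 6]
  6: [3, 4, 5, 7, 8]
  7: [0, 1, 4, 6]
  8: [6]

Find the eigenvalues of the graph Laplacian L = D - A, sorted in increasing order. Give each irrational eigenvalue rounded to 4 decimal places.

[0, 0.6334, 0.7912, 1.2679, 1.7458, 3.5067, 4.7321, 4.7884, 6.5345]

With the vertex order [0, 1, 2, 3, 4, 5, 6, 7, 8], the degrees are [3, 1, 1, 2, 3, 4, 5, 4, 1], giving D = diag(3, 1, 1, 2, 3, 4, 5, 4, 1) and L = D - A. The multiplicity of 0 as a Laplacian eigenvalue equals the number of connected components. By the matrix-tree theorem the graph has (1/9) * product of the nonzero eigenvalues = 64 spanning trees.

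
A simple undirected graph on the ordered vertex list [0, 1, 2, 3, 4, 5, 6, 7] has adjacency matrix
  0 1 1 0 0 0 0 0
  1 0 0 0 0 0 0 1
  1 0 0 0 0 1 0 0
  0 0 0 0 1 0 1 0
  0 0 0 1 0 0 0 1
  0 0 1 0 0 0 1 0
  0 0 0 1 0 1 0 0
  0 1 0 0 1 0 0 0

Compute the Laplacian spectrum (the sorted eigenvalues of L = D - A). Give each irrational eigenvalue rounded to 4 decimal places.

[0, 0.5858, 0.5858, 2, 2, 3.4142, 3.4142, 4]

With the vertex order [0, 1, 2, 3, 4, 5, 6, 7], the degrees are [2, 2, 2, 2, 2, 2, 2, 2], giving D = diag(2, 2, 2, 2, 2, 2, 2, 2) and L = D - A. L is symmetric positive semidefinite, so every eigenvalue is real and nonnegative. The single zero eigenvalue shows the graph is connected. By the matrix-tree theorem the graph has (1/8) * product of the nonzero eigenvalues = 8 spanning trees.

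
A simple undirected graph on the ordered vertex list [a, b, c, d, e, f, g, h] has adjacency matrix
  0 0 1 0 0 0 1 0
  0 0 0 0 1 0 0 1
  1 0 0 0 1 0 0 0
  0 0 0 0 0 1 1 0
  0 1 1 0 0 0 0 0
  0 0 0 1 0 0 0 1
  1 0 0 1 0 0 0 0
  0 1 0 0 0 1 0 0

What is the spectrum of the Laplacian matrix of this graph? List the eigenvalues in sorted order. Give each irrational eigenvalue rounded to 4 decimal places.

[0, 0.5858, 0.5858, 2, 2, 3.4142, 3.4142, 4]

With the vertex order [a, b, c, d, e, f, g, h], the degrees are [2, 2, 2, 2, 2, 2, 2, 2], giving D = diag(2, 2, 2, 2, 2, 2, 2, 2) and L = D - A. Since every row of L sums to 0, the all-ones vector is in the kernel and 0 is an eigenvalue. There is one zero in the spectrum, matching the 1 component. By the matrix-tree theorem the graph has (1/8) * product of the nonzero eigenvalues = 8 spanning trees.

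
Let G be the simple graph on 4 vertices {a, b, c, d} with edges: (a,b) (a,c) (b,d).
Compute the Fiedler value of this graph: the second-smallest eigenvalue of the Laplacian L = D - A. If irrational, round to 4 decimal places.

0.5858

With the vertex order [a, b, c, d], the degrees are [2, 2, 1, 1], giving D = diag(2, 2, 1, 1) and L = D - A. Computing the eigenvalues of L and sorting gives [0, 0.5858, 2, 3.4142]. The Fiedler value lambda_2 = 0.5858 is strictly positive, so the graph is connected. The eigenvalues sum to 6, which equals trace(L) = 2|E|.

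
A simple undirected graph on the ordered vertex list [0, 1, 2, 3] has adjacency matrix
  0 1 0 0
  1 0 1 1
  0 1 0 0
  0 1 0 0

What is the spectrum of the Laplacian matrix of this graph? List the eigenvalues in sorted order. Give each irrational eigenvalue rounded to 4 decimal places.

Each diagonal entry of L is the vertex degree and each off-diagonal entry is -1 where an edge is present, 0 otherwise; in the order [0, 1, 2, 3] the diagonal is [1, 3, 1, 1]. Since every row of L sums to 0, the all-ones vector is in the kernel and 0 is an eigenvalue. The single zero eigenvalue shows the graph is connected. The largest eigenvalue, 4, is at most the vertex count 4.

[0, 1, 1, 4]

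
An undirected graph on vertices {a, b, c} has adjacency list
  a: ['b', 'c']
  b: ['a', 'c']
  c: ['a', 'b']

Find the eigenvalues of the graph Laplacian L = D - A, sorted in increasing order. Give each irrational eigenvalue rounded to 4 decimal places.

[0, 3, 3]

Reading degrees in the order [a, b, c] gives [2, 2, 2]; set D = diag(2, 2, 2) and form L = D - A. Since every row of L sums to 0, the all-ones vector is in the kernel and 0 is an eigenvalue.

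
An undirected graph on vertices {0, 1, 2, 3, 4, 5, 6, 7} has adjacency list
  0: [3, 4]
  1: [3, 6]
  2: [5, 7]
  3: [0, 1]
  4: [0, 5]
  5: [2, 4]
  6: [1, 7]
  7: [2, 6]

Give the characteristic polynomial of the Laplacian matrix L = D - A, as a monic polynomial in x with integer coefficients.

Reading degrees in the order [0, 1, 2, 3, 4, 5, 6, 7] gives [2, 2, 2, 2, 2, 2, 2, 2]; set D = diag(2, 2, 2, 2, 2, 2, 2, 2) and form L = D - A. Computing det(xI - L) by cofactor expansion (or equivalently via sum-over-permutations) gives x^8 - 16x^7 + 104x^6 - 352x^5 + 660x^4 - 672x^3 + 336x^2 - 64x. Since p(0) = det(-L) = 0, x divides p(x).

x^8 - 16x^7 + 104x^6 - 352x^5 + 660x^4 - 672x^3 + 336x^2 - 64x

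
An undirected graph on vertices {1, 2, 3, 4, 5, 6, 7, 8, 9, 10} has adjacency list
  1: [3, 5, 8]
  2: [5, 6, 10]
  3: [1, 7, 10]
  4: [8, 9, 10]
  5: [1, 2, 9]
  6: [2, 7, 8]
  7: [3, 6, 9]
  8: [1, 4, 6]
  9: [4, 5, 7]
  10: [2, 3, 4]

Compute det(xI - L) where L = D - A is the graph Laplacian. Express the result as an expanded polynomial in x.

x^10 - 30x^9 + 390x^8 - 2880x^7 + 13305x^6 - 39882x^5 + 77640x^4 - 94800x^3 + 66000x^2 - 20000x

With the vertex order [1, 2, 3, 4, 5, 6, 7, 8, 9, 10], the degrees are [3, 3, 3, 3, 3, 3, 3, 3, 3, 3], giving D = diag(3, 3, 3, 3, 3, 3, 3, 3, 3, 3) and L = D - A. Computing det(xI - L) by cofactor expansion (or equivalently via sum-over-permutations) gives x^10 - 30x^9 + 390x^8 - 2880x^7 + 13305x^6 - 39882x^5 + 77640x^4 - 94800x^3 + 66000x^2 - 20000x. The coefficient of x^9 equals -trace(L) = -30, matching the sum of degrees. By the matrix-tree theorem the graph has (1/10) * product of the nonzero eigenvalues = 2000 spanning trees.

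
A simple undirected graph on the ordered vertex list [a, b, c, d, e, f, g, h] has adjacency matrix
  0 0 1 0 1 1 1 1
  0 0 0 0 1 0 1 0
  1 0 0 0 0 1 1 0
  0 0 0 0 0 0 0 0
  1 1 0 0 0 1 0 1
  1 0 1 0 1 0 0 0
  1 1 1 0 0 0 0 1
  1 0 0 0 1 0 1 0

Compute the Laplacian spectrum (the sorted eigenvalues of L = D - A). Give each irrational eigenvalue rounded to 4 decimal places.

[0, 0, 1.7639, 2.5858, 3, 5, 5.4142, 6.2361]

Each diagonal entry of L is the vertex degree and each off-diagonal entry is -1 where an edge is present, 0 otherwise; in the order [a, b, c, d, e, f, g, h] the diagonal is [5, 2, 3, 0, 4, 3, 4, 3]. Since every row of L sums to 0, the all-ones vector is in the kernel and 0 is an eigenvalue. The 2 zero eigenvalues correspond to the 2 connected components. There are 2 zeros in the spectrum, matching the 2 components. The largest eigenvalue, 6.2361, is at most the vertex count 8.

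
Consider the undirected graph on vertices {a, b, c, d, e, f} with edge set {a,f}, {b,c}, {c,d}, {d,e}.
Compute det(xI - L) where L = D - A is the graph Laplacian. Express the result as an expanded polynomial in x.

Each diagonal entry of L is the vertex degree and each off-diagonal entry is -1 where an edge is present, 0 otherwise; in the order [a, b, c, d, e, f] the diagonal is [1, 1, 2, 2, 1, 1]. Computing det(xI - L) by cofactor expansion (or equivalently via sum-over-permutations) gives x^6 - 8x^5 + 22x^4 - 24x^3 + 8x^2. The coefficient of x^5 equals -trace(L) = -8, matching the sum of degrees. There are 2 zeros in the spectrum, matching the 2 components.

x^6 - 8x^5 + 22x^4 - 24x^3 + 8x^2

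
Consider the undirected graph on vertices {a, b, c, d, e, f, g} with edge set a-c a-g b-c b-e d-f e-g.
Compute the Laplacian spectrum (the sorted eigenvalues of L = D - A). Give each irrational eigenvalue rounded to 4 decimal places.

Reading degrees in the order [a, b, c, d, e, f, g] gives [2, 2, 2, 1, 2, 1, 2]; set D = diag(2, 2, 2, 1, 2, 1, 2) and form L = D - A. The multiplicity of 0 as a Laplacian eigenvalue equals the number of connected components. The 2 zero eigenvalues correspond to the 2 connected components.

[0, 0, 1.3820, 1.3820, 2, 3.6180, 3.6180]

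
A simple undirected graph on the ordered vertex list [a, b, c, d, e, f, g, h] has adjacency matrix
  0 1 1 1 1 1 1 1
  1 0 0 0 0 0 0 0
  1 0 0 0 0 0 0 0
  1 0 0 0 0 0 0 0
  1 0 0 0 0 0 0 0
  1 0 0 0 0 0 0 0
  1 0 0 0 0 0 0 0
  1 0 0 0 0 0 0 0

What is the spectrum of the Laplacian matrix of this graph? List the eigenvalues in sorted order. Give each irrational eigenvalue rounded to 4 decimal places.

With the vertex order [a, b, c, d, e, f, g, h], the degrees are [7, 1, 1, 1, 1, 1, 1, 1], giving D = diag(7, 1, 1, 1, 1, 1, 1, 1) and L = D - A. The multiplicity of 0 as a Laplacian eigenvalue equals the number of connected components. The eigenvalues sum to 14, which equals trace(L) = 2|E|. By the matrix-tree theorem the graph has (1/8) * product of the nonzero eigenvalues = 1 spanning tree.

[0, 1, 1, 1, 1, 1, 1, 8]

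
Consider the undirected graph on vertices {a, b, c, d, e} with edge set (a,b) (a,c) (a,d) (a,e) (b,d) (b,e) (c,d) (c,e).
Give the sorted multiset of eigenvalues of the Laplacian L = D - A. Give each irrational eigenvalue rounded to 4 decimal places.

Reading degrees in the order [a, b, c, d, e] gives [4, 3, 3, 3, 3]; set D = diag(4, 3, 3, 3, 3) and form L = D - A. L is symmetric positive semidefinite, so every eigenvalue is real and nonnegative. By the matrix-tree theorem the graph has (1/5) * product of the nonzero eigenvalues = 45 spanning trees. The largest eigenvalue, 5, is at most the vertex count 5.

[0, 3, 3, 5, 5]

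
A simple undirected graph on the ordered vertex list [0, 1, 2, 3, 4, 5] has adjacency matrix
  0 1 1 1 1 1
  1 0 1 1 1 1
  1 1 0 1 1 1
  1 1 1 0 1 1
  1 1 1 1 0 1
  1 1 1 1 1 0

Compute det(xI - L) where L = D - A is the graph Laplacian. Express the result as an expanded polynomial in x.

x^6 - 30x^5 + 360x^4 - 2160x^3 + 6480x^2 - 7776x

Reading degrees in the order [0, 1, 2, 3, 4, 5] gives [5, 5, 5, 5, 5, 5]; set D = diag(5, 5, 5, 5, 5, 5) and form L = D - A. Computing det(xI - L) by cofactor expansion (or equivalently via sum-over-permutations) gives x^6 - 30x^5 + 360x^4 - 2160x^3 + 6480x^2 - 7776x. The constant term is 0 because L is singular (the all-ones vector lies in its kernel). There is one zero in the spectrum, matching the 1 component. The largest eigenvalue, 6, is at most the vertex count 6.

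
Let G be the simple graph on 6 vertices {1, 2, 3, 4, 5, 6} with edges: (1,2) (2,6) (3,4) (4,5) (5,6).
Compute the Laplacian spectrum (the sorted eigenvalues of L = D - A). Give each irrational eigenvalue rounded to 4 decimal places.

[0, 0.2679, 1, 2, 3, 3.7321]

Each diagonal entry of L is the vertex degree and each off-diagonal entry is -1 where an edge is present, 0 otherwise; in the order [1, 2, 3, 4, 5, 6] the diagonal is [1, 2, 1, 2, 2, 2]. L is symmetric positive semidefinite, so every eigenvalue is real and nonnegative. By the matrix-tree theorem the graph has (1/6) * product of the nonzero eigenvalues = 1 spanning tree.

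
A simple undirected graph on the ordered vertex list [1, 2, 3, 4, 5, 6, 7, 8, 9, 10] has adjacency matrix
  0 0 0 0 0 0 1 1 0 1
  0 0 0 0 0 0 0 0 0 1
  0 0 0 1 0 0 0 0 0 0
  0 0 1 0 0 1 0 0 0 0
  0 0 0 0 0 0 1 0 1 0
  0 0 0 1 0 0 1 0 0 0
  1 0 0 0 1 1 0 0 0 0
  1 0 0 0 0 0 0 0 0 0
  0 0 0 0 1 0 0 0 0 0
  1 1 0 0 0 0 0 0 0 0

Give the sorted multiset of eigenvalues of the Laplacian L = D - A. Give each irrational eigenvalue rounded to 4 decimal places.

Each diagonal entry of L is the vertex degree and each off-diagonal entry is -1 where an edge is present, 0 otherwise; in the order [1, 2, 3, 4, 5, 6, 7, 8, 9, 10] the diagonal is [3, 1, 1, 2, 2, 2, 3, 1, 1, 2]. Diagonalising L (or applying a numerical eigensolver to the 10x10 matrix) gives the spectrum above. The single zero eigenvalue shows the graph is connected. The largest eigenvalue, 4.7517, is at most the vertex count 10.

[0, 0.1859, 0.2989, 0.6329, 1.1826, 2, 2.3183, 3.0437, 3.5861, 4.7517]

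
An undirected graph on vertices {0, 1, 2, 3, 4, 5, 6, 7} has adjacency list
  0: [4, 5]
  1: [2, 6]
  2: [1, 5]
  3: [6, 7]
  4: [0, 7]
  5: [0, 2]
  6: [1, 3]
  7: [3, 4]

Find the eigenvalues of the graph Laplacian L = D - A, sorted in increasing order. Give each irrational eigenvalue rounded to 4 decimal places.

[0, 0.5858, 0.5858, 2, 2, 3.4142, 3.4142, 4]

Reading degrees in the order [0, 1, 2, 3, 4, 5, 6, 7] gives [2, 2, 2, 2, 2, 2, 2, 2]; set D = diag(2, 2, 2, 2, 2, 2, 2, 2) and form L = D - A. Diagonalising L (or applying a numerical eigensolver to the 8x8 matrix) gives the spectrum above. The single zero eigenvalue shows the graph is connected. There is one zero in the spectrum, matching the 1 component.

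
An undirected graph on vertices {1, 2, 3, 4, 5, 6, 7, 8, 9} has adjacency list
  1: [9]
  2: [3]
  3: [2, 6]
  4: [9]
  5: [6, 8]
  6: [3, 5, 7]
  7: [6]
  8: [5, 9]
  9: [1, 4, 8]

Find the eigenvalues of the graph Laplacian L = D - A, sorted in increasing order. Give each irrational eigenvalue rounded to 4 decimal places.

[0, 0.1538, 0.5764, 1, 1, 2.1128, 2.6757, 4.0748, 4.4065]

Reading degrees in the order [1, 2, 3, 4, 5, 6, 7, 8, 9] gives [1, 1, 2, 1, 2, 3, 1, 2, 3]; set D = diag(1, 1, 2, 1, 2, 3, 1, 2, 3) and form L = D - A. The multiplicity of 0 as a Laplacian eigenvalue equals the number of connected components. The single zero eigenvalue shows the graph is connected. The eigenvalues sum to 16, which equals trace(L) = 2|E|. By the matrix-tree theorem the graph has (1/9) * product of the nonzero eigenvalues = 1 spanning tree.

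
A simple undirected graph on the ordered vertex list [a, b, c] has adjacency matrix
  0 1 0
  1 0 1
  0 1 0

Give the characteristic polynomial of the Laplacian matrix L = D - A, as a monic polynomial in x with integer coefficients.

Each diagonal entry of L is the vertex degree and each off-diagonal entry is -1 where an edge is present, 0 otherwise; in the order [a, b, c] the diagonal is [1, 2, 1]. The eigenvalues of L are [0, 1, 3]; the characteristic polynomial is the product of (x - lambda_i), which multiplies out to x^3 - 4x^2 + 3x. The coefficient of x^2 equals -trace(L) = -4, matching the sum of degrees.

x^3 - 4x^2 + 3x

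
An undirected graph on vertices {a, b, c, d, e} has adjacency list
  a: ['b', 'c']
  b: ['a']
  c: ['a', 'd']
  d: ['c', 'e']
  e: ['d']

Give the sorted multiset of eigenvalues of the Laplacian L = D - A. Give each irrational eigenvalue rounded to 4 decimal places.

[0, 0.3820, 1.3820, 2.6180, 3.6180]

With the vertex order [a, b, c, d, e], the degrees are [2, 1, 2, 2, 1], giving D = diag(2, 1, 2, 2, 1) and L = D - A. L is symmetric positive semidefinite, so every eigenvalue is real and nonnegative. By the matrix-tree theorem the graph has (1/5) * product of the nonzero eigenvalues = 1 spanning tree.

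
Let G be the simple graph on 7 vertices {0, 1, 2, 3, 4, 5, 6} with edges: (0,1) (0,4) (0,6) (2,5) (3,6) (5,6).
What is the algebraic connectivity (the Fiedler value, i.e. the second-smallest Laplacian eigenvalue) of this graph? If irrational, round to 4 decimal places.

Reading degrees in the order [0, 1, 2, 3, 4, 5, 6] gives [3, 1, 1, 1, 1, 2, 3]; set D = diag(3, 1, 1, 1, 1, 2, 3) and form L = D - A. The sorted Laplacian eigenvalues are [0, 0.3217, 0.6802, 1, 2.1397, 3.2297, 4.6287]; the algebraic connectivity is the second entry, 0.3217. By the matrix-tree theorem the graph has (1/7) * product of the nonzero eigenvalues = 1 spanning tree. The largest eigenvalue, 4.6287, is at most the vertex count 7.

0.3217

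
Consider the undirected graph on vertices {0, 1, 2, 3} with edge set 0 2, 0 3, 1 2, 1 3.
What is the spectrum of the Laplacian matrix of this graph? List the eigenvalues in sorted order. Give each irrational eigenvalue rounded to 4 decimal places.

[0, 2, 2, 4]

With the vertex order [0, 1, 2, 3], the degrees are [2, 2, 2, 2], giving D = diag(2, 2, 2, 2) and L = D - A. The multiplicity of 0 as a Laplacian eigenvalue equals the number of connected components. The single zero eigenvalue shows the graph is connected. The largest eigenvalue, 4, is at most the vertex count 4.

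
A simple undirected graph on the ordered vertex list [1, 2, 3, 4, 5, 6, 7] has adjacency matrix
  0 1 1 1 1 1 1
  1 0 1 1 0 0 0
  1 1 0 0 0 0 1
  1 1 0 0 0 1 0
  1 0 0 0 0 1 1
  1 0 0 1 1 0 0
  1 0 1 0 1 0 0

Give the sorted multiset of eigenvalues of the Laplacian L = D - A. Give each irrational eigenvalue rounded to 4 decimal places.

Reading degrees in the order [1, 2, 3, 4, 5, 6, 7] gives [6, 3, 3, 3, 3, 3, 3]; set D = diag(6, 3, 3, 3, 3, 3, 3) and form L = D - A. The multiplicity of 0 as a Laplacian eigenvalue equals the number of connected components. The single zero eigenvalue shows the graph is connected. By the matrix-tree theorem the graph has (1/7) * product of the nonzero eigenvalues = 320 spanning trees.

[0, 2, 2, 4, 4, 5, 7]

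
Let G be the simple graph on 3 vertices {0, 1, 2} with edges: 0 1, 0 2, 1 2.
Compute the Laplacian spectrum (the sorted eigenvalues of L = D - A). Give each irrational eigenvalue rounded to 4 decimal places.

Each diagonal entry of L is the vertex degree and each off-diagonal entry is -1 where an edge is present, 0 otherwise; in the order [0, 1, 2] the diagonal is [2, 2, 2]. The multiplicity of 0 as a Laplacian eigenvalue equals the number of connected components. The eigenvalues sum to 6, which equals trace(L) = 2|E|. The largest eigenvalue, 3, is at most the vertex count 3.

[0, 3, 3]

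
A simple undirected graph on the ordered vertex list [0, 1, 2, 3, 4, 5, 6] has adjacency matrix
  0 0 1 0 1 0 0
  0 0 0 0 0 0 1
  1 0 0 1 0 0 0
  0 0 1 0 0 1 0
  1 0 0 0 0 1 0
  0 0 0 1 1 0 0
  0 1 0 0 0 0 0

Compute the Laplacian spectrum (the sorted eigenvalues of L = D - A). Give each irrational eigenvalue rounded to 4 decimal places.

[0, 0, 1.3820, 1.3820, 2, 3.6180, 3.6180]

Each diagonal entry of L is the vertex degree and each off-diagonal entry is -1 where an edge is present, 0 otherwise; in the order [0, 1, 2, 3, 4, 5, 6] the diagonal is [2, 1, 2, 2, 2, 2, 1]. L is symmetric positive semidefinite, so every eigenvalue is real and nonnegative. The 2 zero eigenvalues correspond to the 2 connected components. The largest eigenvalue, 3.6180, is at most the vertex count 7.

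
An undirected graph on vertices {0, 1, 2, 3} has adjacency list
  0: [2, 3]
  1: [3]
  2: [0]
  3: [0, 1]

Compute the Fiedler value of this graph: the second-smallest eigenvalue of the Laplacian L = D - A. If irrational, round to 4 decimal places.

With the vertex order [0, 1, 2, 3], the degrees are [2, 1, 1, 2], giving D = diag(2, 1, 1, 2) and L = D - A. The smallest Laplacian eigenvalue is always 0. The next one, lambda_2 = 0.5858, measures how hard the graph is to disconnect: larger values mean better connectivity. The largest eigenvalue, 3.4142, is at most the vertex count 4.

0.5858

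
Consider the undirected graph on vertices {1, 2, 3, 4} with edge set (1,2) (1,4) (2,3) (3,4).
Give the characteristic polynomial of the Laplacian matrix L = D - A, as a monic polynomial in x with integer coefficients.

Each diagonal entry of L is the vertex degree and each off-diagonal entry is -1 where an edge is present, 0 otherwise; in the order [1, 2, 3, 4] the diagonal is [2, 2, 2, 2]. L has integer entries, so p(x) = det(xI - L) has integer coefficients. Expanding the determinant yields x^4 - 8x^3 + 20x^2 - 16x. The coefficient of x^3 equals -trace(L) = -8, matching the sum of degrees.

x^4 - 8x^3 + 20x^2 - 16x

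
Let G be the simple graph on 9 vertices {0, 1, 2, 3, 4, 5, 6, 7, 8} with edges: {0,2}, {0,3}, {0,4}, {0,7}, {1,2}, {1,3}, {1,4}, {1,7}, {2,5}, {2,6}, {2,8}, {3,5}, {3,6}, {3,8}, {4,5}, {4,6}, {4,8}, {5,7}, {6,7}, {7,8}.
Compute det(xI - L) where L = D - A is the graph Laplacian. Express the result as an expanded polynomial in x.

With the vertex order [0, 1, 2, 3, 4, 5, 6, 7, 8], the degrees are [4, 4, 5, 5, 5, 4, 4, 5, 4], giving D = diag(4, 4, 5, 5, 5, 4, 4, 5, 4) and L = D - A. Computing det(xI - L) by cofactor expansion (or equivalently via sum-over-permutations) gives x^9 - 40x^8 + 690x^7 - 6720x^6 + 40485x^5 - 154704x^4 + 366560x^3 - 492800x^2 + 288000x. The coefficient of x^8 equals -trace(L) = -40, matching the sum of degrees. The largest eigenvalue, 9, is at most the vertex count 9.

x^9 - 40x^8 + 690x^7 - 6720x^6 + 40485x^5 - 154704x^4 + 366560x^3 - 492800x^2 + 288000x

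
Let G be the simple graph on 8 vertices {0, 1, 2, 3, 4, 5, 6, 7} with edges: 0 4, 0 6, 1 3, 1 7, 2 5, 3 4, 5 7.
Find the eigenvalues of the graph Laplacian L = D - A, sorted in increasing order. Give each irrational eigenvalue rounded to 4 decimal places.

Reading degrees in the order [0, 1, 2, 3, 4, 5, 6, 7] gives [2, 2, 1, 2, 2, 2, 1, 2]; set D = diag(2, 2, 1, 2, 2, 2, 1, 2) and form L = D - A. The multiplicity of 0 as a Laplacian eigenvalue equals the number of connected components. The single zero eigenvalue shows the graph is connected. The largest eigenvalue, 3.8478, is at most the vertex count 8. The eigenvalues sum to 14, which equals trace(L) = 2|E|.

[0, 0.1522, 0.5858, 1.2346, 2, 2.7654, 3.4142, 3.8478]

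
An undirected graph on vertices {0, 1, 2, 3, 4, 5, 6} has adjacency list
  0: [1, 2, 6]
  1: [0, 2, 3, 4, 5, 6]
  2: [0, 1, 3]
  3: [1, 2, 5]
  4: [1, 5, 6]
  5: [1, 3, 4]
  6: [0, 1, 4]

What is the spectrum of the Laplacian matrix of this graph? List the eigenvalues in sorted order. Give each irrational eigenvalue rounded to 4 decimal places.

Each diagonal entry of L is the vertex degree and each off-diagonal entry is -1 where an edge is present, 0 otherwise; in the order [0, 1, 2, 3, 4, 5, 6] the diagonal is [3, 6, 3, 3, 3, 3, 3]. Since every row of L sums to 0, the all-ones vector is in the kernel and 0 is an eigenvalue. The single zero eigenvalue shows the graph is connected. The eigenvalues sum to 24, which equals trace(L) = 2|E|.

[0, 2, 2, 4, 4, 5, 7]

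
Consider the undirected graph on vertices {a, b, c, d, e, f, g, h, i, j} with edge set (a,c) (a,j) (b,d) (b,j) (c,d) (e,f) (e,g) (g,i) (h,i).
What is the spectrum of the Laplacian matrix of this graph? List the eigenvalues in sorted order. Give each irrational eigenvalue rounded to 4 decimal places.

[0, 0, 0.3820, 1.3820, 1.3820, 1.3820, 2.6180, 3.6180, 3.6180, 3.6180]

With the vertex order [a, b, c, d, e, f, g, h, i, j], the degrees are [2, 2, 2, 2, 2, 1, 2, 1, 2, 2], giving D = diag(2, 2, 2, 2, 2, 1, 2, 1, 2, 2) and L = D - A. Diagonalising L (or applying a numerical eigensolver to the 10x10 matrix) gives the spectrum above. The 2 zero eigenvalues correspond to the 2 connected components. The eigenvalues sum to 18, which equals trace(L) = 2|E|. The largest eigenvalue, 3.6180, is at most the vertex count 10.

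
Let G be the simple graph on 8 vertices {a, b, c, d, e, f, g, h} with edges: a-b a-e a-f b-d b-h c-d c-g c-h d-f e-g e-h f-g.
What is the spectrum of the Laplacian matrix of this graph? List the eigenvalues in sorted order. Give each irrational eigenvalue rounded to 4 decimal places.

With the vertex order [a, b, c, d, e, f, g, h], the degrees are [3, 3, 3, 3, 3, 3, 3, 3], giving D = diag(3, 3, 3, 3, 3, 3, 3, 3) and L = D - A. Diagonalising L (or applying a numerical eigensolver to the 8x8 matrix) gives the spectrum above. The largest eigenvalue, 6, is at most the vertex count 8.

[0, 2, 2, 2, 4, 4, 4, 6]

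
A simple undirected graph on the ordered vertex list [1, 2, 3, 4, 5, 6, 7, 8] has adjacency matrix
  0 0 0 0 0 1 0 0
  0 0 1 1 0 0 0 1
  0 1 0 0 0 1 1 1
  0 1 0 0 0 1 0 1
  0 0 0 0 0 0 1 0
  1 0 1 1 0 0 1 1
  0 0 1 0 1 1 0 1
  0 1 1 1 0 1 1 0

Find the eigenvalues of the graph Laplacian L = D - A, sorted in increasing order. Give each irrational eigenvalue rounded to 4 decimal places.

With the vertex order [1, 2, 3, 4, 5, 6, 7, 8], the degrees are [1, 3, 4, 3, 1, 5, 4, 5], giving D = diag(1, 3, 4, 3, 1, 5, 4, 5) and L = D - A. L is symmetric positive semidefinite, so every eigenvalue is real and nonnegative. The largest eigenvalue, 6.3348, is at most the vertex count 8.

[0, 0.7676, 1.0148, 2.9654, 3.5543, 5.3178, 6.0452, 6.3348]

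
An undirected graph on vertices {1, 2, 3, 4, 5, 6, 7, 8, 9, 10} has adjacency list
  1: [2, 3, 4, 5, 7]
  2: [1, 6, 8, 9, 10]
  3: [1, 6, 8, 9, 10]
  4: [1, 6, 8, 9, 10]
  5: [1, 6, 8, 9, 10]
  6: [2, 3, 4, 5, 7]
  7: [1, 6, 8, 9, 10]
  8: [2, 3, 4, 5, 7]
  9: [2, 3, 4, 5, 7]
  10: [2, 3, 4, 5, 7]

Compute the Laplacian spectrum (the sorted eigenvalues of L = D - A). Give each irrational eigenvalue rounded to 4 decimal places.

[0, 5, 5, 5, 5, 5, 5, 5, 5, 10]

Each diagonal entry of L is the vertex degree and each off-diagonal entry is -1 where an edge is present, 0 otherwise; in the order [1, 2, 3, 4, 5, 6, 7, 8, 9, 10] the diagonal is [5, 5, 5, 5, 5, 5, 5, 5, 5, 5]. Since every row of L sums to 0, the all-ones vector is in the kernel and 0 is an eigenvalue. The largest eigenvalue, 10, is at most the vertex count 10.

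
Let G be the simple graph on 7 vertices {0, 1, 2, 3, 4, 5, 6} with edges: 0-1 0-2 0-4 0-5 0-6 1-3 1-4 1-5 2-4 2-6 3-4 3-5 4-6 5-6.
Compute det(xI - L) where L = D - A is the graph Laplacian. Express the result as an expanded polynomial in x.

x^7 - 28x^6 + 320x^5 - 1906x^4 + 6220x^3 - 10496x^2 + 7105x

With the vertex order [0, 1, 2, 3, 4, 5, 6], the degrees are [5, 4, 3, 3, 5, 4, 4], giving D = diag(5, 4, 3, 3, 5, 4, 4) and L = D - A. L has integer entries, so p(x) = det(xI - L) has integer coefficients. Expanding the determinant yields x^7 - 28x^6 + 320x^5 - 1906x^4 + 6220x^3 - 10496x^2 + 7105x. The constant term is 0 because L is singular (the all-ones vector lies in its kernel). The eigenvalues sum to 28, which equals trace(L) = 2|E|.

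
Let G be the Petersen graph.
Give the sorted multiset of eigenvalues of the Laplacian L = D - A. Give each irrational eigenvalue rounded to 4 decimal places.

[0, 2, 2, 2, 2, 2, 5, 5, 5, 5]

The graph has 10 vertices and degree multiset [3, 3, 3, 3, 3, 3, 3, 3, 3, 3]; D is the diagonal matrix of degrees and L = D - A. Diagonalising L (or applying a numerical eigensolver to the 10x10 matrix) gives the spectrum above. The eigenvalues sum to 30, which equals trace(L) = 2|E|.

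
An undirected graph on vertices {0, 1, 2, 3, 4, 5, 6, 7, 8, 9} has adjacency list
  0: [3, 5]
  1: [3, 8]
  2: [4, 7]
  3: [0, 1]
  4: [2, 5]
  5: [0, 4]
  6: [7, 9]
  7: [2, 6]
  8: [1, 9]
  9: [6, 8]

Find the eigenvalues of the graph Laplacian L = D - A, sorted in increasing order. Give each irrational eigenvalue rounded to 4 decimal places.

Reading degrees in the order [0, 1, 2, 3, 4, 5, 6, 7, 8, 9] gives [2, 2, 2, 2, 2, 2, 2, 2, 2, 2]; set D = diag(2, 2, 2, 2, 2, 2, 2, 2, 2, 2) and form L = D - A. Diagonalising L (or applying a numerical eigensolver to the 10x10 matrix) gives the spectrum above. The single zero eigenvalue shows the graph is connected.

[0, 0.3820, 0.3820, 1.3820, 1.3820, 2.6180, 2.6180, 3.6180, 3.6180, 4]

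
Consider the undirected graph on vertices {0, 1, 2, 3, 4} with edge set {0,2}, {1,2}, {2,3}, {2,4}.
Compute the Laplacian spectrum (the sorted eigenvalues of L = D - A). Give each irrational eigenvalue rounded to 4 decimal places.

With the vertex order [0, 1, 2, 3, 4], the degrees are [1, 1, 4, 1, 1], giving D = diag(1, 1, 4, 1, 1) and L = D - A. Diagonalising L (or applying a numerical eigensolver to the 5x5 matrix) gives the spectrum above. The single zero eigenvalue shows the graph is connected. The largest eigenvalue, 5, is at most the vertex count 5.

[0, 1, 1, 1, 5]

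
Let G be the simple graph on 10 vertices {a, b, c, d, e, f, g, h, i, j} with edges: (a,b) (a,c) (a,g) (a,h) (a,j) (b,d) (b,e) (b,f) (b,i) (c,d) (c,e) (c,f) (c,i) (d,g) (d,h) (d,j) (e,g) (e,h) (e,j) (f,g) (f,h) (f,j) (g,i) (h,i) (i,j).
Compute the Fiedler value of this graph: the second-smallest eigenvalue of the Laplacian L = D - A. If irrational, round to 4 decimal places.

5

Reading degrees in the order [a, b, c, d, e, f, g, h, i, j] gives [5, 5, 5, 5, 5, 5, 5, 5, 5, 5]; set D = diag(5, 5, 5, 5, 5, 5, 5, 5, 5, 5) and form L = D - A. Computing the eigenvalues of L and sorting gives [0, 5, 5, 5, 5, 5, 5, 5, 5, 10]. The Fiedler value lambda_2 = 5 is strictly positive, so the graph is connected. The eigenvalues sum to 50, which equals trace(L) = 2|E|.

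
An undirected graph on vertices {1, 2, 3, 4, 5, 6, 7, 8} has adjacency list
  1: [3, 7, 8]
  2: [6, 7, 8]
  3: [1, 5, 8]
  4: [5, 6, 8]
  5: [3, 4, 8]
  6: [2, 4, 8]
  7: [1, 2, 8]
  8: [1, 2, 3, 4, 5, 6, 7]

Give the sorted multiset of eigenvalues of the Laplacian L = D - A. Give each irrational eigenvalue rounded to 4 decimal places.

[0, 1.7530, 1.7530, 3.4450, 3.4450, 4.8019, 4.8019, 8]

With the vertex order [1, 2, 3, 4, 5, 6, 7, 8], the degrees are [3, 3, 3, 3, 3, 3, 3, 7], giving D = diag(3, 3, 3, 3, 3, 3, 3, 7) and L = D - A. L is symmetric positive semidefinite, so every eigenvalue is real and nonnegative. The largest eigenvalue, 8, is at most the vertex count 8.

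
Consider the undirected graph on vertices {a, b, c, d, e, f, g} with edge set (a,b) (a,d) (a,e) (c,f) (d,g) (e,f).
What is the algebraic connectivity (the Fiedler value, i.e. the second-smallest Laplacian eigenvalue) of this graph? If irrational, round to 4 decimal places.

Each diagonal entry of L is the vertex degree and each off-diagonal entry is -1 where an edge is present, 0 otherwise; in the order [a, b, c, d, e, f, g] the diagonal is [3, 1, 1, 2, 2, 2, 1]. The sorted Laplacian eigenvalues are [0, 0.2603, 0.6262, 1.4055, 2.2742, 3.0996, 4.3342]; the algebraic connectivity is the second entry, 0.2603.

0.2603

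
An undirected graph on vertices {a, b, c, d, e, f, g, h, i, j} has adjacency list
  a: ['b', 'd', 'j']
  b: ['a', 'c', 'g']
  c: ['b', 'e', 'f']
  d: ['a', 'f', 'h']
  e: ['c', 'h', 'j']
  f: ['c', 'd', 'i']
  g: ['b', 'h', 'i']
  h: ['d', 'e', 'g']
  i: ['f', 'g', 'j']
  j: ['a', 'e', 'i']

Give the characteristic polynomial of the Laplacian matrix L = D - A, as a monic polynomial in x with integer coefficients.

Reading degrees in the order [a, b, c, d, e, f, g, h, i, j] gives [3, 3, 3, 3, 3, 3, 3, 3, 3, 3]; set D = diag(3, 3, 3, 3, 3, 3, 3, 3, 3, 3) and form L = D - A. L has integer entries, so p(x) = det(xI - L) has integer coefficients. Expanding the determinant yields x^10 - 30x^9 + 390x^8 - 2880x^7 + 13305x^6 - 39882x^5 + 77640x^4 - 94800x^3 + 66000x^2 - 20000x. Since p(0) = det(-L) = 0, x divides p(x). There is one zero in the spectrum, matching the 1 component. The eigenvalues sum to 30, which equals trace(L) = 2|E|.

x^10 - 30x^9 + 390x^8 - 2880x^7 + 13305x^6 - 39882x^5 + 77640x^4 - 94800x^3 + 66000x^2 - 20000x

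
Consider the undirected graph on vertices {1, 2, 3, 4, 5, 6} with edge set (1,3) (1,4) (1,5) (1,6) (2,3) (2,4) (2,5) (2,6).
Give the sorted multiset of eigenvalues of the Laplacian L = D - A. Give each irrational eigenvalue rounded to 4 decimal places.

[0, 2, 2, 2, 4, 6]

With the vertex order [1, 2, 3, 4, 5, 6], the degrees are [4, 4, 2, 2, 2, 2], giving D = diag(4, 4, 2, 2, 2, 2) and L = D - A. Since every row of L sums to 0, the all-ones vector is in the kernel and 0 is an eigenvalue. The eigenvalues sum to 16, which equals trace(L) = 2|E|.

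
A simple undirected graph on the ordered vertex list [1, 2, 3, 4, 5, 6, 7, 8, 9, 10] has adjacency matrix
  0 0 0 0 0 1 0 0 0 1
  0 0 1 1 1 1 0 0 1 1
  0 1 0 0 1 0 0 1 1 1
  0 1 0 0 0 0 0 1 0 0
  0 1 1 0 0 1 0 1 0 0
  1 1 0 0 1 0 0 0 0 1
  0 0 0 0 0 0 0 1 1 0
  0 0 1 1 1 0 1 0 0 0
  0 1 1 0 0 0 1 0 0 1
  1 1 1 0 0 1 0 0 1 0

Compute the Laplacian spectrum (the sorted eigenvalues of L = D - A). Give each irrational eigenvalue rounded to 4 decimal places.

Each diagonal entry of L is the vertex degree and each off-diagonal entry is -1 where an edge is present, 0 otherwise; in the order [1, 2, 3, 4, 5, 6, 7, 8, 9, 10] the diagonal is [2, 6, 5, 2, 4, 4, 2, 4, 4, 5]. L is symmetric positive semidefinite, so every eigenvalue is real and nonnegative. The largest eigenvalue, 7.2906, is at most the vertex count 10.

[0, 1.1704, 1.7210, 2.4219, 3.2466, 4.1310, 5.3836, 5.9702, 6.6648, 7.2906]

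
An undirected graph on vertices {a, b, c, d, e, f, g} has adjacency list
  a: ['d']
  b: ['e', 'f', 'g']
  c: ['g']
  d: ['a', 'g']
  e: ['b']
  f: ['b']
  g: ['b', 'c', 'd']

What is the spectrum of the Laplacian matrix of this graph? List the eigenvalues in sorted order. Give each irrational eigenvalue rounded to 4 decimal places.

With the vertex order [a, b, c, d, e, f, g], the degrees are [1, 3, 1, 2, 1, 1, 3], giving D = diag(1, 3, 1, 2, 1, 1, 3) and L = D - A. L is symmetric positive semidefinite, so every eigenvalue is real and nonnegative. By the matrix-tree theorem the graph has (1/7) * product of the nonzero eigenvalues = 1 spanning tree. The eigenvalues sum to 12, which equals trace(L) = 2|E|.

[0, 0.3217, 0.6802, 1, 2.1397, 3.2297, 4.6287]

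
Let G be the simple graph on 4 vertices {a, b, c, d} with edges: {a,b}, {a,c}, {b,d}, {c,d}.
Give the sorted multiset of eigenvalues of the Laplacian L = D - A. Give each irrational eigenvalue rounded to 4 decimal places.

With the vertex order [a, b, c, d], the degrees are [2, 2, 2, 2], giving D = diag(2, 2, 2, 2) and L = D - A. Since every row of L sums to 0, the all-ones vector is in the kernel and 0 is an eigenvalue. The eigenvalues sum to 8, which equals trace(L) = 2|E|.

[0, 2, 2, 4]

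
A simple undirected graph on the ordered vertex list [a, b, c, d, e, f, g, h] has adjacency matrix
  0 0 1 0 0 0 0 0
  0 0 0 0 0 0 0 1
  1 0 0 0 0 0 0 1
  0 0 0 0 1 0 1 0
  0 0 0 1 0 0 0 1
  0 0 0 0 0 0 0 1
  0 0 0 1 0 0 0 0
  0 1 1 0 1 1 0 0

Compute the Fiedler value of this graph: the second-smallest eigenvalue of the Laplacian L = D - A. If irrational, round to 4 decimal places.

Each diagonal entry of L is the vertex degree and each off-diagonal entry is -1 where an edge is present, 0 otherwise; in the order [a, b, c, d, e, f, g, h] the diagonal is [1, 1, 2, 2, 2, 1, 1, 4]. The sorted Laplacian eigenvalues are [0, 0.2538, 0.5472, 1, 1.4689, 2.4066, 3.1504, 5.1732]; the algebraic connectivity is the second entry, 0.2538. There is one zero in the spectrum, matching the 1 component. By the matrix-tree theorem the graph has (1/8) * product of the nonzero eigenvalues = 1 spanning tree.

0.2538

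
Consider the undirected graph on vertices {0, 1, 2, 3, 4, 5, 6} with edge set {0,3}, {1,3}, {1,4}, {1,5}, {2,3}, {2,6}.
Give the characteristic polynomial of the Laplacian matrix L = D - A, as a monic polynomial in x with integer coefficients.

x^7 - 12x^6 + 53x^5 - 108x^4 + 105x^3 - 46x^2 + 7x

Each diagonal entry of L is the vertex degree and each off-diagonal entry is -1 where an edge is present, 0 otherwise; in the order [0, 1, 2, 3, 4, 5, 6] the diagonal is [1, 3, 2, 3, 1, 1, 1]. Computing det(xI - L) by cofactor expansion (or equivalently via sum-over-permutations) gives x^7 - 12x^6 + 53x^5 - 108x^4 + 105x^3 - 46x^2 + 7x. The coefficient of x^6 equals -trace(L) = -12, matching the sum of degrees. The eigenvalues sum to 12, which equals trace(L) = 2|E|. There is one zero in the spectrum, matching the 1 component.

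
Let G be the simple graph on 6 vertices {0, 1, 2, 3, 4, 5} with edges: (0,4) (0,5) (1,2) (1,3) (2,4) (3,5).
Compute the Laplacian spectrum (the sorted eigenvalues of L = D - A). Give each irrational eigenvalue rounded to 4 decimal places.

[0, 1, 1, 3, 3, 4]

Each diagonal entry of L is the vertex degree and each off-diagonal entry is -1 where an edge is present, 0 otherwise; in the order [0, 1, 2, 3, 4, 5] the diagonal is [2, 2, 2, 2, 2, 2]. The multiplicity of 0 as a Laplacian eigenvalue equals the number of connected components. The eigenvalues sum to 12, which equals trace(L) = 2|E|.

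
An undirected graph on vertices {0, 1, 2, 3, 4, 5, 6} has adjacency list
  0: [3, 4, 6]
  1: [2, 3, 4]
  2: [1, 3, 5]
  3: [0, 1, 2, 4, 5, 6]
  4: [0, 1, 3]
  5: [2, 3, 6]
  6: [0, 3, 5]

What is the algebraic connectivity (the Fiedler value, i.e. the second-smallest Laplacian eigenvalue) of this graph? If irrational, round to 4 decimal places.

2

With the vertex order [0, 1, 2, 3, 4, 5, 6], the degrees are [3, 3, 3, 6, 3, 3, 3], giving D = diag(3, 3, 3, 6, 3, 3, 3) and L = D - A. The sorted Laplacian eigenvalues are [0, 2, 2, 4, 4, 5, 7]; the algebraic connectivity is the second entry, 2.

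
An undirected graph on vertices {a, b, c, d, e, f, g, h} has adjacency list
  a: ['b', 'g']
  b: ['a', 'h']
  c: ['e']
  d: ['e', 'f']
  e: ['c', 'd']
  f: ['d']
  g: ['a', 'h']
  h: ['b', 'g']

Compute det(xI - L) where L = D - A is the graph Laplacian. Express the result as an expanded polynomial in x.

x^8 - 14x^7 + 78x^6 - 220x^5 + 328x^4 - 240x^3 + 64x^2

With the vertex order [a, b, c, d, e, f, g, h], the degrees are [2, 2, 1, 2, 2, 1, 2, 2], giving D = diag(2, 2, 1, 2, 2, 1, 2, 2) and L = D - A. L has integer entries, so p(x) = det(xI - L) has integer coefficients. Expanding the determinant yields x^8 - 14x^7 + 78x^6 - 220x^5 + 328x^4 - 240x^3 + 64x^2. The coefficient of x^7 equals -trace(L) = -14, matching the sum of degrees.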